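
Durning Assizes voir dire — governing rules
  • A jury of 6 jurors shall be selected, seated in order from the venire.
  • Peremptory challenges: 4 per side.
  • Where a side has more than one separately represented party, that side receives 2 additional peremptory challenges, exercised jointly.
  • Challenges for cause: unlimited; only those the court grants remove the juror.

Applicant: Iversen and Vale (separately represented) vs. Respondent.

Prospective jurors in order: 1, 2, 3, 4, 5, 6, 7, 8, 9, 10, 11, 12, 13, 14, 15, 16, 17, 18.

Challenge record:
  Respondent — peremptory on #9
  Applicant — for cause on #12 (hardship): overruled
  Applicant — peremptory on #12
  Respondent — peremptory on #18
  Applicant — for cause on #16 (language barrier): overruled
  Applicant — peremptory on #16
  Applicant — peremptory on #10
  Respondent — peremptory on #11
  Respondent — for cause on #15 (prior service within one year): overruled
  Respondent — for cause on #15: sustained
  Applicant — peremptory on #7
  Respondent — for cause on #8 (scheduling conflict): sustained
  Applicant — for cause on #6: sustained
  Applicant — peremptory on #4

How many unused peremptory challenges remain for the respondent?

Respondent allotment: 4.
Respondent peremptories used: #9, #18, #11 — 3 (for-cause on #15, #15, #8 don't count).
Remaining: 4 − 3 = 1.

1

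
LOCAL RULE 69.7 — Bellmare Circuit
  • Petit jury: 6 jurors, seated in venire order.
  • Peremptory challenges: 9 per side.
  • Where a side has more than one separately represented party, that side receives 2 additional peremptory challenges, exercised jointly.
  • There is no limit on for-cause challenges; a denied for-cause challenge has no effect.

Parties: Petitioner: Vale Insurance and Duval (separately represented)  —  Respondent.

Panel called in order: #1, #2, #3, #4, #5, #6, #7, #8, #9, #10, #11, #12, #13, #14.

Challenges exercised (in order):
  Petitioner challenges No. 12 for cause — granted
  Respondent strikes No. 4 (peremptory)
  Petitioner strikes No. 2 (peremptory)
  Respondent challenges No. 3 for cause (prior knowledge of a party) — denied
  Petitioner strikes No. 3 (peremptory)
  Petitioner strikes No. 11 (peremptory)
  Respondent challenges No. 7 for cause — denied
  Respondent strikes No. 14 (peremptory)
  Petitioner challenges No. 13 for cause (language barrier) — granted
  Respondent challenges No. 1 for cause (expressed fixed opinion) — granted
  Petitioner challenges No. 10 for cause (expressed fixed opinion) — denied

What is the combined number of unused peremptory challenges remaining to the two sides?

Petitioner allotment: 9 base + 2 multi-party = 11. Respondent allotment: 9.
Petitioner peremptories used: #2, #3, #11 — 3 (for-cause on #12, #13, #10 don't count).
Respondent peremptories used: #4, #14 — 2 (for-cause on #3, #7, #1 don't count).
Remaining: (11 − 3) + (9 − 2) = 15.

15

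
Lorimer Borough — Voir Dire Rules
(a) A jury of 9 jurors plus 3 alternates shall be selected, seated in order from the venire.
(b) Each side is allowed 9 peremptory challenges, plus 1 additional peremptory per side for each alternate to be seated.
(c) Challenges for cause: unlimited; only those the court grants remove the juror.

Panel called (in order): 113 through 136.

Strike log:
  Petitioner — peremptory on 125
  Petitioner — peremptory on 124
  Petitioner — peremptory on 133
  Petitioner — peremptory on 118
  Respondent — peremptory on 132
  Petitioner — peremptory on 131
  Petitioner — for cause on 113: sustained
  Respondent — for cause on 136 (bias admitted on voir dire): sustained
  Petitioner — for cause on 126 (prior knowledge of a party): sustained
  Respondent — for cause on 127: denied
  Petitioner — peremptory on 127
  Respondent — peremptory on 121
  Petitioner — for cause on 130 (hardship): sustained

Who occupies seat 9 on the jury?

128

Removed: #113, #118, #121, #124, #125, #126, #127, #130, #131, #132, #133, #136.
Filling seats in venire order through position 9: #114, #115, #116, #117, #119, #120, #122, #123, #128.
So seat 9 is #128.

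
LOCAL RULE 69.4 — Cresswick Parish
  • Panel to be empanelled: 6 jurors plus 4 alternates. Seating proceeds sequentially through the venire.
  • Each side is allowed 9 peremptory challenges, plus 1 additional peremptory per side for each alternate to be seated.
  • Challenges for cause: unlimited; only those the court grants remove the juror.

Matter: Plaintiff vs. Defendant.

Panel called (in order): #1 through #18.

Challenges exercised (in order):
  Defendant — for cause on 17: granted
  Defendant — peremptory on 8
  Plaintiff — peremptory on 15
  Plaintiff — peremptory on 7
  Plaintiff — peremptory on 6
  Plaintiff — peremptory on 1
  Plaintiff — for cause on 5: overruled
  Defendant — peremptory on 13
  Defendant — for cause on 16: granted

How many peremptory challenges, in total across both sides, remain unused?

20

Plaintiff allotment: 9 base + 1 × 4 alternates = 13. Defendant allotment: 9 base + 1 × 4 alternates = 13.
Plaintiff peremptories used: #15, #7, #6, #1 — 4 (the for-cause on #5 doesn't count).
Defendant peremptories used: #8, #13 — 2 (for-cause on #17, #16 don't count).
Remaining: (13 − 4) + (13 − 2) = 20.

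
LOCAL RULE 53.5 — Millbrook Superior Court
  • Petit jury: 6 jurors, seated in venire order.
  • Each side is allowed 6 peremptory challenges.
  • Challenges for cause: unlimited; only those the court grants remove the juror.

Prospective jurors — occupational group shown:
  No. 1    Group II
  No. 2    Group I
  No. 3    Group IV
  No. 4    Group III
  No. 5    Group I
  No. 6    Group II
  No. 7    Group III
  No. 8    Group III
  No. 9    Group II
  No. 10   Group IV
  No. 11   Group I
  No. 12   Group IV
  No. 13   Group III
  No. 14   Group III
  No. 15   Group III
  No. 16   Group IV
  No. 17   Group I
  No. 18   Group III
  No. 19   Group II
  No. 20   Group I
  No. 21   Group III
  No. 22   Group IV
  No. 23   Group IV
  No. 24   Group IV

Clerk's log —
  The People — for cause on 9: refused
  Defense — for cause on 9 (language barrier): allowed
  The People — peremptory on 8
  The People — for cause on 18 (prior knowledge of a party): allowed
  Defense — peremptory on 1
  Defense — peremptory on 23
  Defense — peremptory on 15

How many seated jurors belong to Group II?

1

Removed: #1, #8, #9, #15, #18, #23.
Seated jurors 1–6: #2, #3, #4, #5, #6, #7.
Of those, in Group II: #6 → 1.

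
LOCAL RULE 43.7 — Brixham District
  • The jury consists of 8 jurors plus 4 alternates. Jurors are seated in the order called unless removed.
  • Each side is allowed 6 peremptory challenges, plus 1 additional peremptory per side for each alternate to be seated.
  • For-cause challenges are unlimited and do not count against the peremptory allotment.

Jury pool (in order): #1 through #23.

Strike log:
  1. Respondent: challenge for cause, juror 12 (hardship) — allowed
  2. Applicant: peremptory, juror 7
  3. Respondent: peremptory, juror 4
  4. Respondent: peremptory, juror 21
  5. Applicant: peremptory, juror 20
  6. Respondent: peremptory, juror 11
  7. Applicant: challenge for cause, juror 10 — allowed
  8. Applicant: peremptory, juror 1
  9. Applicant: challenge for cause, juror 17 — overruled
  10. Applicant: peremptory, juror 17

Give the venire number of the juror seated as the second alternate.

16

Removed: #1, #4, #7, #10, #11, #12, #17, #20, #21.
Filling seats in venire order through position 10: #2, #3, #5, #6, #8, #9, #13, #14, #15, #16.
So alternate 2 is #16.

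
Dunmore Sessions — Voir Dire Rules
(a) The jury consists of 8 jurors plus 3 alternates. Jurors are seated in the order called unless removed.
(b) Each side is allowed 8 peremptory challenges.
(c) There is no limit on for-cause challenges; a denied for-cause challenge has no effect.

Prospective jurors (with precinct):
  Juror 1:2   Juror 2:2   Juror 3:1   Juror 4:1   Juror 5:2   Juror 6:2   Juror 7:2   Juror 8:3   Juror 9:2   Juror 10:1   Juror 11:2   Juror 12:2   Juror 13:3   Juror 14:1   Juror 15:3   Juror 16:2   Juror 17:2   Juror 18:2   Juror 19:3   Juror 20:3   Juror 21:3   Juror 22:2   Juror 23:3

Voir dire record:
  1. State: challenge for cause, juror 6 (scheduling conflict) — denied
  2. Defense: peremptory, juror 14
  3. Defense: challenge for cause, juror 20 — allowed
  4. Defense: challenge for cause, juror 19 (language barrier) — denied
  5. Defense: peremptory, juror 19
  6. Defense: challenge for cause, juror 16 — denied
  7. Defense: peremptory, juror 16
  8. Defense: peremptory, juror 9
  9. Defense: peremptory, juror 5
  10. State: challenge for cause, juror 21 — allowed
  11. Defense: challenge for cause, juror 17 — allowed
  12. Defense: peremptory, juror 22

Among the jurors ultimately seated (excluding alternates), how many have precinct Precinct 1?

3

Removed: #5, #9, #14, #16, #17, #19, #20, #21, #22.
Seated jurors 1–8: #1, #2, #3, #4, #6, #7, #8, #10 (alternates #11, #12, #13 not counted).
Of those, in Precinct 1: #3, #4, #10 → 3.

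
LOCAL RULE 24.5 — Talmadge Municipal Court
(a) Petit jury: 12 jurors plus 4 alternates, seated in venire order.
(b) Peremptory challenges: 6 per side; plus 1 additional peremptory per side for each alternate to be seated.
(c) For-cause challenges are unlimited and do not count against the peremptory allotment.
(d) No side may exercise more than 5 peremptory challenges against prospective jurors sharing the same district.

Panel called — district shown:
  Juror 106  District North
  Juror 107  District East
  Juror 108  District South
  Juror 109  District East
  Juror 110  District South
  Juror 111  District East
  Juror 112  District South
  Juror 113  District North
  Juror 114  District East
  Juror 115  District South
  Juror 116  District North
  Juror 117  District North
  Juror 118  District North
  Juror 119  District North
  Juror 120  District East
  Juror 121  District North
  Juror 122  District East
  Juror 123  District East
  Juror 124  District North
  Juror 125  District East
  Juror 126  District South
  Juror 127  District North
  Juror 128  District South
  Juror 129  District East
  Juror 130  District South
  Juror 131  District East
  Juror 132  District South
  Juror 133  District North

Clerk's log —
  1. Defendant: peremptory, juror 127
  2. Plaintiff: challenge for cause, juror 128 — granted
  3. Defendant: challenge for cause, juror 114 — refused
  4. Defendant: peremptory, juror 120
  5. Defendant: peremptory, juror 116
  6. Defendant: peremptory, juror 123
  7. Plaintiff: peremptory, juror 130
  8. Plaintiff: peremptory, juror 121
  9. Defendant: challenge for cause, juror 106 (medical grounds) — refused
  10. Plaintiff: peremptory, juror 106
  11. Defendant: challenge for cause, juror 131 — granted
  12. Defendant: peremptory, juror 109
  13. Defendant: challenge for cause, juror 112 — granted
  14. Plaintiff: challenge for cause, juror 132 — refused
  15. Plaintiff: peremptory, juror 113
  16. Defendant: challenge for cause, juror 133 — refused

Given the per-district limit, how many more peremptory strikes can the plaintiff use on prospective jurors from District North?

Plaintiff peremptories so far: #130, #121, #106, #113 — 4 of 10 used, 6 left overall.
Against District North: #121, #106, #113 — 3 used; per-district cap 5 leaves 2.
Binding limit: min(6, 2) = 2.

2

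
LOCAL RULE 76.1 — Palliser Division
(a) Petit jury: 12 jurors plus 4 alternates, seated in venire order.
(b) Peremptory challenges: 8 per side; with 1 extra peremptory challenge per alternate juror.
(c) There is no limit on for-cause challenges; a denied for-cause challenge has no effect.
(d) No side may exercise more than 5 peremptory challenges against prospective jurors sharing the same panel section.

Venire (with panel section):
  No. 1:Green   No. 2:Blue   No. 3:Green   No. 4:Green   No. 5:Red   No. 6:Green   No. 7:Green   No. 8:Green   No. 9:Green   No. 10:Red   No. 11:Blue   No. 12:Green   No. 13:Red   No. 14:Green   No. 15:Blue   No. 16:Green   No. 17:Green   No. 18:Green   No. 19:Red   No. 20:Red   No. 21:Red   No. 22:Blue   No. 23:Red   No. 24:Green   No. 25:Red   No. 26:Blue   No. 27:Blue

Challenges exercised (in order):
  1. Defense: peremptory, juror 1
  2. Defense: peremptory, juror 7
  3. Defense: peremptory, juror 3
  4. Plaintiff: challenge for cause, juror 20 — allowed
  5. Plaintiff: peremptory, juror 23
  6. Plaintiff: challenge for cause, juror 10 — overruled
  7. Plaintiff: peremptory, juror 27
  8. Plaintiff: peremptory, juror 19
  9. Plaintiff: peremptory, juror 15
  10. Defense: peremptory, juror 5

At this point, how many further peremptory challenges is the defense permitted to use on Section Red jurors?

4

Defense peremptories so far: #1, #7, #3, #5 — 4 of 12 used, 8 left overall.
Against Section Red: #5 — 1 used; per-section cap 5 leaves 4.
Binding limit: min(8, 4) = 4.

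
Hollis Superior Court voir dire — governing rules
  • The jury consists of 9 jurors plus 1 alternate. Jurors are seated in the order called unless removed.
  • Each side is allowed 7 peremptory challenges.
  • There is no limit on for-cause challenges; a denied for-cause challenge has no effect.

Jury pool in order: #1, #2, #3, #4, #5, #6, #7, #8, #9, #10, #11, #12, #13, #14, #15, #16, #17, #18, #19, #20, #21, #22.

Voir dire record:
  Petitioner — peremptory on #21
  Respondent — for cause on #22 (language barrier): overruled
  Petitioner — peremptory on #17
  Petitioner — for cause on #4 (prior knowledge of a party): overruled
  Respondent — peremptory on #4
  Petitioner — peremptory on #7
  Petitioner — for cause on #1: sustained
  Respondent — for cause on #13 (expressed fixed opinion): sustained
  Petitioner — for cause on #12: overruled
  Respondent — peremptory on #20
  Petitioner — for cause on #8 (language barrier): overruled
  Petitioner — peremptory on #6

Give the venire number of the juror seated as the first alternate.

Removed: #1, #4, #6, #7, #13, #17, #20, #21. (#8, #12, #22 stay — for-cause denied.)
Filling seats in venire order through position 10: #2, #3, #5, #8, #9, #10, #11, #12, #14, #15.
So alternate 1 is #15.

15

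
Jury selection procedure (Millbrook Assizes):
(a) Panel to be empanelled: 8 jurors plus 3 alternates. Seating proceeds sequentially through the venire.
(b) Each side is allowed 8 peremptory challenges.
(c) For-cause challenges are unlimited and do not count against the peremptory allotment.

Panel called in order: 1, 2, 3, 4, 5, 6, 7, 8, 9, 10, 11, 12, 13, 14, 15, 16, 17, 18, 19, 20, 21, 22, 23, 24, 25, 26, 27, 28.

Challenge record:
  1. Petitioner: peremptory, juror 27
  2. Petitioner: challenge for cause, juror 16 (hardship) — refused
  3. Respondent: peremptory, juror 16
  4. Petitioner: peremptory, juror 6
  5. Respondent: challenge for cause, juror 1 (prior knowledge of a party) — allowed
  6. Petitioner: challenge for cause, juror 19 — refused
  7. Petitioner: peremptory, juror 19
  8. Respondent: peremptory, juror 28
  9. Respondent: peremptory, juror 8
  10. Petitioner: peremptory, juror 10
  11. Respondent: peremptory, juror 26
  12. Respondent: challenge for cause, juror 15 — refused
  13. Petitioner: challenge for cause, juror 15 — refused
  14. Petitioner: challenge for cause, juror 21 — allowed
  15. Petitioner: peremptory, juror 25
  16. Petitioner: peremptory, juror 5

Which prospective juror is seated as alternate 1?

14

Removed: #1, #5, #6, #8, #10, #16, #19, #21, #25, #26, #27, #28. (#15 stays — for-cause denied.)
Seating in order: seats 1–8 → #2, #3, #4, #7, #9, #11, #12, #13; alternates → #14, #15, #17.
So alternate 1 is #14.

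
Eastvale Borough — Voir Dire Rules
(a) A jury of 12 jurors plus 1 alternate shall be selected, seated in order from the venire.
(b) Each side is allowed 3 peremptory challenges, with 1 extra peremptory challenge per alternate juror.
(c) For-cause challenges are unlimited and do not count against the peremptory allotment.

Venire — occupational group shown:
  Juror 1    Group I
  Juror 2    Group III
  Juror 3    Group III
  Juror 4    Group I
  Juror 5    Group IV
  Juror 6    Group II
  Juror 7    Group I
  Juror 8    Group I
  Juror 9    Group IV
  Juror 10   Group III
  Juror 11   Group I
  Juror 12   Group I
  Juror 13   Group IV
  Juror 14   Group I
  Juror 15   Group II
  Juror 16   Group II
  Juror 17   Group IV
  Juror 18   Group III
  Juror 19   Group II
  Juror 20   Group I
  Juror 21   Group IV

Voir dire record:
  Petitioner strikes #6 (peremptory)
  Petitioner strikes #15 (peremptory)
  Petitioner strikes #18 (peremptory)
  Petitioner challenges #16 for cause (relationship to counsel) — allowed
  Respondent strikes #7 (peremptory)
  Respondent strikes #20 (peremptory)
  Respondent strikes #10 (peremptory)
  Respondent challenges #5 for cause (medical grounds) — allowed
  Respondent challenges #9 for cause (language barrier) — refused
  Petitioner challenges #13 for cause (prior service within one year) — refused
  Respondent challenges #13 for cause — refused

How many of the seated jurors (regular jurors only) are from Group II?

Removed: #5, #6, #7, #10, #15, #16, #18, #20.
Seated jurors 1–12: #1, #2, #3, #4, #8, #9, #11, #12, #13, #14, #17, #19 (alternates #21 not counted).
Of those, in Group II: #19 → 1.

1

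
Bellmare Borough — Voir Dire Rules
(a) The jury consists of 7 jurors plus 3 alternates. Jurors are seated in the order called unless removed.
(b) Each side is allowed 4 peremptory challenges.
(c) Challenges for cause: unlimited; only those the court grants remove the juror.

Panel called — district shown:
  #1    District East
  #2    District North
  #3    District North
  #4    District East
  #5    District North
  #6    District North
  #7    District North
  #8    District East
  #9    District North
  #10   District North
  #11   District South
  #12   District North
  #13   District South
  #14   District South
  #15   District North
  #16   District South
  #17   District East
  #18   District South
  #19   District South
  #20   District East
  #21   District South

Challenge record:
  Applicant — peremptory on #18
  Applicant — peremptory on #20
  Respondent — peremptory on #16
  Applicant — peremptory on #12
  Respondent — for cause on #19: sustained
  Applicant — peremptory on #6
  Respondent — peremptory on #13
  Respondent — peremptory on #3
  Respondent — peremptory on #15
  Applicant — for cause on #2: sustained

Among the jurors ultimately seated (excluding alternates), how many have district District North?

4

Removed: #2, #3, #6, #12, #13, #15, #16, #18, #19, #20.
Seated jurors 1–7: #1, #4, #5, #7, #8, #9, #10 (alternates #11, #14, #17 not counted).
Of those, in District North: #5, #7, #9, #10 → 4.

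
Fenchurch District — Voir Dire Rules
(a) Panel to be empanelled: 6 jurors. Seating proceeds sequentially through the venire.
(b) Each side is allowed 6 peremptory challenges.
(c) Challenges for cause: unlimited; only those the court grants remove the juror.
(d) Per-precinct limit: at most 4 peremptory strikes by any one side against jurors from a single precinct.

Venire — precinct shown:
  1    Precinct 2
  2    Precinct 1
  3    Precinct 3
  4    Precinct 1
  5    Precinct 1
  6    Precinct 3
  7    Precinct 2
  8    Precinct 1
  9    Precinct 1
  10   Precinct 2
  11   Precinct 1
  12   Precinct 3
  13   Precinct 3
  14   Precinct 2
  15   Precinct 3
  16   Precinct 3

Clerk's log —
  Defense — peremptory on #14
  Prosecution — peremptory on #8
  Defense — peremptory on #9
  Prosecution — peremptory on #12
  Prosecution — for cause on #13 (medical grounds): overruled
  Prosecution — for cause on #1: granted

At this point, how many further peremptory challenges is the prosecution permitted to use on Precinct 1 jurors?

Prosecution peremptories so far: #8, #12 — 2 of 6 used, 4 left overall.
Against Precinct 1: #8 — 1 used; per-precinct cap 4 leaves 3.
Binding limit: min(4, 3) = 3.

3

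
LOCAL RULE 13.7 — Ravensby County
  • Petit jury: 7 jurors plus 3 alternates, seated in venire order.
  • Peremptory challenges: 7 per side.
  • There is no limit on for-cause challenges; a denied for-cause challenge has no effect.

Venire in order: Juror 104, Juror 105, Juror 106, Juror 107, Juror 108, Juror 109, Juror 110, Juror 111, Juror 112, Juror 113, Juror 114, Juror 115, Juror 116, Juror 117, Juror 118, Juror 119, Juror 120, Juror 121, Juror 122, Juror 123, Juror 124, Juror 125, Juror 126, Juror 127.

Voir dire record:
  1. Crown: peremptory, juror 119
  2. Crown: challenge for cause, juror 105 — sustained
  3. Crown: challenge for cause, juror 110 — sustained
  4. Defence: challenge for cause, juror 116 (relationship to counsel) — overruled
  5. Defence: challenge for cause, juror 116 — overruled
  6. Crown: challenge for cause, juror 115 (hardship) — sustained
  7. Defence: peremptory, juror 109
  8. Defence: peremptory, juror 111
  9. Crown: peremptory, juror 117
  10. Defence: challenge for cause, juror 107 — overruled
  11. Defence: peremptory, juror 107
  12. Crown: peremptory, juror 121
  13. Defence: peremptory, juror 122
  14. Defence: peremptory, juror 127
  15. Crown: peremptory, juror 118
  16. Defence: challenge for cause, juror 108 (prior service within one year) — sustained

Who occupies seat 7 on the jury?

120

Removed: #105, #107, #108, #109, #110, #111, #115, #117, #118, #119, #121, #122, #127. (#116 stays — for-cause denied.)
Filling seats in venire order through position 7: #104, #106, #112, #113, #114, #116, #120.
So seat 7 is #120.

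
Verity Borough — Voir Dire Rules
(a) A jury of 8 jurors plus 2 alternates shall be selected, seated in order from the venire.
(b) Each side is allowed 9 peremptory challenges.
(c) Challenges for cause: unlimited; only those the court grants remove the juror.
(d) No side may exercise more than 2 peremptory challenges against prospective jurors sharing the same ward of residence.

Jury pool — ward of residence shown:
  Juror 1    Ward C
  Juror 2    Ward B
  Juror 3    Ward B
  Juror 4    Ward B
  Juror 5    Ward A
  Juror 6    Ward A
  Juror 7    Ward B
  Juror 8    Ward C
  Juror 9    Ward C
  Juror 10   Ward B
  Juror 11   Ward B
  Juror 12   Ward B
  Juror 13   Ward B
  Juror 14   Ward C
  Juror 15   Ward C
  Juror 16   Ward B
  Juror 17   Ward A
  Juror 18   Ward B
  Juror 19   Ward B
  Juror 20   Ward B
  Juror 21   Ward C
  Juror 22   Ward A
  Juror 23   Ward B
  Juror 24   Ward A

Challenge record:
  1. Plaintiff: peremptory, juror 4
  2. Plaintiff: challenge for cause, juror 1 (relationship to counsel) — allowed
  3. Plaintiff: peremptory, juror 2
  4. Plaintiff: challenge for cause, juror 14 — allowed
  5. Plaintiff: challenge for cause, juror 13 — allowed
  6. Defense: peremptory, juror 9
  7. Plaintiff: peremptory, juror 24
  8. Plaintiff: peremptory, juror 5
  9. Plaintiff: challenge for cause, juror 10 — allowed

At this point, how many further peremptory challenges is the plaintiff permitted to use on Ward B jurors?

0

Plaintiff peremptories so far: #4, #2, #24, #5 — 4 of 9 used, 5 left overall.
Against Ward B: #4, #2 — 2 used; per-ward cap 2 leaves 0.
Binding limit: min(5, 0) = 0.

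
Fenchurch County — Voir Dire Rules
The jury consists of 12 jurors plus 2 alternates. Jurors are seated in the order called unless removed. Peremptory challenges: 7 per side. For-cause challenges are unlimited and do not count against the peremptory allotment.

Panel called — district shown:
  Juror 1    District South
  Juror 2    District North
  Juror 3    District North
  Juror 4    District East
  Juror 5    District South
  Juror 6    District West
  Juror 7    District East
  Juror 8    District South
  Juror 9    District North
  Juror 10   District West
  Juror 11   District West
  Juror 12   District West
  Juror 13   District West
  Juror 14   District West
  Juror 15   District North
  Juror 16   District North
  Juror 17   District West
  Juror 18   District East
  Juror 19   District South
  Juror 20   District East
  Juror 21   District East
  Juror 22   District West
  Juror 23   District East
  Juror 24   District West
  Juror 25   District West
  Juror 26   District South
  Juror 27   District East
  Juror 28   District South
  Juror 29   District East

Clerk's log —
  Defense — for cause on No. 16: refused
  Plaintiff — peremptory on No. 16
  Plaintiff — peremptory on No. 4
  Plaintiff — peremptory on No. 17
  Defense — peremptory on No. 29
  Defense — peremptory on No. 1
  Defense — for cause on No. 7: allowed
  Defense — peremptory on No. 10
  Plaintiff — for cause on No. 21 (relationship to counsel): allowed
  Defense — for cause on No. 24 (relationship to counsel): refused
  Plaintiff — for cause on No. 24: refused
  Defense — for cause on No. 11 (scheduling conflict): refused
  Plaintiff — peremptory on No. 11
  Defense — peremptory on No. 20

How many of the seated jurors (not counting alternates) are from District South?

Removed: #1, #4, #7, #10, #11, #16, #17, #20, #21, #29.
Seated jurors 1–12: #2, #3, #5, #6, #8, #9, #12, #13, #14, #15, #18, #19 (alternates #22, #23 not counted).
Of those, in District South: #5, #8, #19 → 3.

3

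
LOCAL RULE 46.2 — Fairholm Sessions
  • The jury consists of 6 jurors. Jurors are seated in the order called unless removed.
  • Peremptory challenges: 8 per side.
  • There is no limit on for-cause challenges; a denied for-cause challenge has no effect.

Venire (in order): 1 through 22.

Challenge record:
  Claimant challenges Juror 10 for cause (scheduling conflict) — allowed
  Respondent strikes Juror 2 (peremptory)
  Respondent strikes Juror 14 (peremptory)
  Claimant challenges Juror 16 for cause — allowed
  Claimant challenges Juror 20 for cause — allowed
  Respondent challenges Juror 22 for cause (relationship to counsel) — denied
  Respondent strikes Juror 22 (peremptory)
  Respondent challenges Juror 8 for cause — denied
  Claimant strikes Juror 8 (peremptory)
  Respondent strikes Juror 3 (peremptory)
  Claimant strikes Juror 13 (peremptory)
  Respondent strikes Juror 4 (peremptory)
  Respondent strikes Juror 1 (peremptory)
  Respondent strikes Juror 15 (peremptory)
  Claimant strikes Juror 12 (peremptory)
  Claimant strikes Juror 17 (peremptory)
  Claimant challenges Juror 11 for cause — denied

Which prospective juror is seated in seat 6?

Removed: #1, #2, #3, #4, #8, #10, #12, #13, #14, #15, #16, #17, #20, #22. (#11 stays — for-cause denied.)
Seating in order: seats 1–6 → #5, #6, #7, #9, #11, #18.
So seat 6 is #18.

18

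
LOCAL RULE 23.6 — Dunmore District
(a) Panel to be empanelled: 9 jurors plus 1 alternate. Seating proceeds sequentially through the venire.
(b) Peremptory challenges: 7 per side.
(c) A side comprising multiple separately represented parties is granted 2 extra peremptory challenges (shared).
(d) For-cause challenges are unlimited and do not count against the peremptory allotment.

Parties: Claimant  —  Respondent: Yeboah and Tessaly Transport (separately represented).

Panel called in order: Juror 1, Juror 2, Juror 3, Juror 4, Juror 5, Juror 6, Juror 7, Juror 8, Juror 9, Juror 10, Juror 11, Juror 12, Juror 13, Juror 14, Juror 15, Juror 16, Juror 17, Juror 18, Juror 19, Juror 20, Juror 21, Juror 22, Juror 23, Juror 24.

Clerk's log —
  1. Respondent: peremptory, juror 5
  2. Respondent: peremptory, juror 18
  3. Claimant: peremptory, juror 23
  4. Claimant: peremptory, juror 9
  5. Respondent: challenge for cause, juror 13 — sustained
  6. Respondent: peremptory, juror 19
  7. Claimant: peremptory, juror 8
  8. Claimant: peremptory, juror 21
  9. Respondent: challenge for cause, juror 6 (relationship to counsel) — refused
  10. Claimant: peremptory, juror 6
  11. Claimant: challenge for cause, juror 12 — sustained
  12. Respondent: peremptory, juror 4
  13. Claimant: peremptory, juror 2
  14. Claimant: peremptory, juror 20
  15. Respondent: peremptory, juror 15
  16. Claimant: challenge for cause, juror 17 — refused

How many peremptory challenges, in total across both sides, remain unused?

4

Claimant allotment: 7. Respondent allotment: 7 base + 2 multi-party = 9.
Claimant peremptories used: #23, #9, #8, #21, #6, #2, #20 — 7 (for-cause on #12, #17 don't count).
Respondent peremptories used: #5, #18, #19, #4, #15 — 5 (for-cause on #13, #6 don't count).
Remaining: (7 − 7) + (9 − 5) = 4.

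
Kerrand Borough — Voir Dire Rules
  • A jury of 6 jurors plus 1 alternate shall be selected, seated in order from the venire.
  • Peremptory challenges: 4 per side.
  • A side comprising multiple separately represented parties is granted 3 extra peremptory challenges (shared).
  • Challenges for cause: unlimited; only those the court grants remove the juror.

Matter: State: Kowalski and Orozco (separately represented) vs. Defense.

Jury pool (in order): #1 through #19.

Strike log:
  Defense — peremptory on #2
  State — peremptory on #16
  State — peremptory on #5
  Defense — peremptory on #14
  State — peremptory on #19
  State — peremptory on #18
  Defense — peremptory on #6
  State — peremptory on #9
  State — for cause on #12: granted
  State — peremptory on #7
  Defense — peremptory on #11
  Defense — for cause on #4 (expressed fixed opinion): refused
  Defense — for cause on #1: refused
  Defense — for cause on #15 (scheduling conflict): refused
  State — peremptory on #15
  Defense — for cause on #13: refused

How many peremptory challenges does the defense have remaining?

Defense allotment: 4.
Defense peremptories used: #2, #14, #6, #11 — 4 (for-cause on #4, #1, #15, #13 don't count).
Remaining: 4 − 4 = 0.

0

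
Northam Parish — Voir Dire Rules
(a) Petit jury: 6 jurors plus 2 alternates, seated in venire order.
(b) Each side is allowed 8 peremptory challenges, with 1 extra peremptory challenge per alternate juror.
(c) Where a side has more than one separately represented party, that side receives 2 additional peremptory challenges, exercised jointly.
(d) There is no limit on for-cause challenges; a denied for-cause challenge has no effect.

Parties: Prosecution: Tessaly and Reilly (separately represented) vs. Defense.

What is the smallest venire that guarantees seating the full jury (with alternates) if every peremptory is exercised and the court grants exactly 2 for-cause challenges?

Seats to fill: 6 + 2 alternates = 8.
Peremptories — Prosecution: 8 + 1×2 + 2 = 12; Defense: 8 + 1×2 = 10; total 22.
For-cause removals: 2.
Minimum venire: 8 + 22 + 2 = 32.

32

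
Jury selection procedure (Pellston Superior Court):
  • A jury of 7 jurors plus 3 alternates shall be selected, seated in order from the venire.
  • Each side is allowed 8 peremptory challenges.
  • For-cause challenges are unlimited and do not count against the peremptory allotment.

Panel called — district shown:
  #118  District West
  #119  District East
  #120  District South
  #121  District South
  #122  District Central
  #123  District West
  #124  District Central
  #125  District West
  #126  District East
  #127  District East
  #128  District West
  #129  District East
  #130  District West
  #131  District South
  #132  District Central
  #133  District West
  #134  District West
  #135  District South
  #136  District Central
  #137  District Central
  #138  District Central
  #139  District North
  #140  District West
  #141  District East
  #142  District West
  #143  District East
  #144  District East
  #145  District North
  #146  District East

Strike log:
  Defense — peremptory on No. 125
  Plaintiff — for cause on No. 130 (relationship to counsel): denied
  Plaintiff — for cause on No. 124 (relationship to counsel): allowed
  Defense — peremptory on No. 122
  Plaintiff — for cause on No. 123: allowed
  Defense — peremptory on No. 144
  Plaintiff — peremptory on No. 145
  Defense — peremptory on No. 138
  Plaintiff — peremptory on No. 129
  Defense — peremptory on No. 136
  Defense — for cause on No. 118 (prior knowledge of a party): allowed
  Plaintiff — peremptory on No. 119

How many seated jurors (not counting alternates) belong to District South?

3

Removed: #118, #119, #122, #123, #124, #125, #129, #136, #138, #144, #145.
Seated jurors 1–7: #120, #121, #126, #127, #128, #130, #131 (alternates #132, #133, #134 not counted).
Of those, in District South: #120, #121, #131 → 3.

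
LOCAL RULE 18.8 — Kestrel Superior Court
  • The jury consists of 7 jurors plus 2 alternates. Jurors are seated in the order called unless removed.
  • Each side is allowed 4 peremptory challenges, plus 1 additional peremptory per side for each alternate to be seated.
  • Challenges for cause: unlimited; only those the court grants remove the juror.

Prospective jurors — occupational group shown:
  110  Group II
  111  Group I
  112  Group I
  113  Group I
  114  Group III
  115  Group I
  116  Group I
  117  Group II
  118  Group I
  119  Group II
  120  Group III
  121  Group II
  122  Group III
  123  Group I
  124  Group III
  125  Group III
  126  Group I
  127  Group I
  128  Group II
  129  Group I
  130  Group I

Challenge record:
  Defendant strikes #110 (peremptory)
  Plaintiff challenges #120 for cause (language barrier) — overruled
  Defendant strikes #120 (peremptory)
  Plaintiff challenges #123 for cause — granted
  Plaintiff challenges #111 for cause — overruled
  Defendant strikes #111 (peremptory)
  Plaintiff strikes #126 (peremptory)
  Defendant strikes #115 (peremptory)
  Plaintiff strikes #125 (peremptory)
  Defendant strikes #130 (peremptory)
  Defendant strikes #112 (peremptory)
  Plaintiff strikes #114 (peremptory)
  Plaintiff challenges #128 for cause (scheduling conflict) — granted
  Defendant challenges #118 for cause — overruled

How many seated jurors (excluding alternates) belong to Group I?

3

Removed: #110, #111, #112, #114, #115, #120, #123, #125, #126, #128, #130.
Seated jurors 1–7: #113, #116, #117, #118, #119, #121, #122 (alternates #124, #127 not counted).
Of those, in Group I: #113, #116, #118 → 3.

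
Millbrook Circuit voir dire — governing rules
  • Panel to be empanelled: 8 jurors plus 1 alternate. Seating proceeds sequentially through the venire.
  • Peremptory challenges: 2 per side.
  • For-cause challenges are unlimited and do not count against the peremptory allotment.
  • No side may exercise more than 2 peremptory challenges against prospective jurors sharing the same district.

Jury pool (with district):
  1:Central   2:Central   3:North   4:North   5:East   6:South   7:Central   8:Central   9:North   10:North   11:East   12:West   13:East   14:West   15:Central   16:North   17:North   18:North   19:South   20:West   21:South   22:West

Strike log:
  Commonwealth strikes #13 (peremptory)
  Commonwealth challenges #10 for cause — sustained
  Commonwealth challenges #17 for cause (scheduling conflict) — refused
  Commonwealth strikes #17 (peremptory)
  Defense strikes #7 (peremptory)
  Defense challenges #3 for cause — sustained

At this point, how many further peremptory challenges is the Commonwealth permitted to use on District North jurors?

0

Commonwealth peremptories so far: #13, #17 — 2 of 2 used, 0 left overall.
Against District North: #17 — 1 used; per-district cap 2 leaves 1.
Binding limit: min(0, 1) = 0.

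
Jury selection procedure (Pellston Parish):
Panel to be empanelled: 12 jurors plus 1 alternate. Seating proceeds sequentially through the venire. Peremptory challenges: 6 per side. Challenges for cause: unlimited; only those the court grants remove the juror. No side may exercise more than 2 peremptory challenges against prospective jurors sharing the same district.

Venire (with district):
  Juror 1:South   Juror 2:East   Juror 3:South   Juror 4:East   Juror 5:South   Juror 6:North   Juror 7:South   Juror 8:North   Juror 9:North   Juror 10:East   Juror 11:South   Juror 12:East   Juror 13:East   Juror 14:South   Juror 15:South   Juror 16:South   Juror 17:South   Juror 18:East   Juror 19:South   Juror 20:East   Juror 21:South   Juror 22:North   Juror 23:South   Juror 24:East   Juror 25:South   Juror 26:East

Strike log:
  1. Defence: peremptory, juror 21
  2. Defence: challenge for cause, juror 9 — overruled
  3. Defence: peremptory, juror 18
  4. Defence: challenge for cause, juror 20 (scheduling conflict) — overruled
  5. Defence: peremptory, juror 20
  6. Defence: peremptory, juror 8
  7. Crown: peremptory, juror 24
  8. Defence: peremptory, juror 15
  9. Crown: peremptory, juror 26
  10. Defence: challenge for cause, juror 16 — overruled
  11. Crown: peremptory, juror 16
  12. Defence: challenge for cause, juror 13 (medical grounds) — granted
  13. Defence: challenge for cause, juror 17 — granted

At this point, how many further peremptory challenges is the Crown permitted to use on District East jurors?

Crown peremptories so far: #24, #26, #16 — 3 of 6 used, 3 left overall.
Against District East: #24, #26 — 2 used; per-district cap 2 leaves 0.
Binding limit: min(3, 0) = 0.

0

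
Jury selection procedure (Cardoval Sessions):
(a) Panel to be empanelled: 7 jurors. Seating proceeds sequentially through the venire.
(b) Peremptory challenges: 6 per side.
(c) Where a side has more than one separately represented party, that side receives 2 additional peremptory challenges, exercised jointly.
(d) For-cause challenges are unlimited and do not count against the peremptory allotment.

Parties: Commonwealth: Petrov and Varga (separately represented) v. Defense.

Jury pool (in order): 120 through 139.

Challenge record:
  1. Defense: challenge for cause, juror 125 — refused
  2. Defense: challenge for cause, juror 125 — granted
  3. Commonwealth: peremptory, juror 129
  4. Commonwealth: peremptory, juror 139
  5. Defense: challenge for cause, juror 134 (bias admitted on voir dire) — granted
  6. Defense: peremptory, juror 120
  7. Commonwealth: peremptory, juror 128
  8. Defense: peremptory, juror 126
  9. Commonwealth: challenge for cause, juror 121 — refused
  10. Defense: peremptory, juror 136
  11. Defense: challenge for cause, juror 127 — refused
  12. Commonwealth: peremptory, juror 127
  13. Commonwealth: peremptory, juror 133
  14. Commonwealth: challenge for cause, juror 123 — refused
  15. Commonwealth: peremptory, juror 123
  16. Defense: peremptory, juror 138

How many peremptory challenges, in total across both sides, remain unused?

4

Commonwealth allotment: 6 base + 2 multi-party = 8. Defense allotment: 6.
Commonwealth peremptories used: #129, #139, #128, #127, #133, #123 — 6 (for-cause on #121, #123 don't count).
Defense peremptories used: #120, #126, #136, #138 — 4 (for-cause on #125, #125, #134, #127 don't count).
Remaining: (8 − 6) + (6 − 4) = 4.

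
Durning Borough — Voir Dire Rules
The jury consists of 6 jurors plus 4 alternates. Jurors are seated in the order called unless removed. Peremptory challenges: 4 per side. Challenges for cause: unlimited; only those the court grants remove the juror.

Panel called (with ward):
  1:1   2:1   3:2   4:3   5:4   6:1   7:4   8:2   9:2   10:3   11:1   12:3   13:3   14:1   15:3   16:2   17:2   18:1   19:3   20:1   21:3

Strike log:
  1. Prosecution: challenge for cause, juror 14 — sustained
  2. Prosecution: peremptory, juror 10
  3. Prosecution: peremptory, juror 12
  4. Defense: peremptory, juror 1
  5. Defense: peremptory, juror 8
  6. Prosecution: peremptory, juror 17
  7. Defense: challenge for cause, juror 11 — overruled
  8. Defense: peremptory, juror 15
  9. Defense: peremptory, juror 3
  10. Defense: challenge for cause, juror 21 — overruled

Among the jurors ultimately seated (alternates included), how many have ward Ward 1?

Removed: #1, #3, #8, #10, #12, #14, #15, #17.
Seated (10 incl. alternates): #2, #4, #5, #6, #7, #9, #11, #13, #16, #18.
Of those, in Ward 1: #2, #6, #11, #18 → 4.

4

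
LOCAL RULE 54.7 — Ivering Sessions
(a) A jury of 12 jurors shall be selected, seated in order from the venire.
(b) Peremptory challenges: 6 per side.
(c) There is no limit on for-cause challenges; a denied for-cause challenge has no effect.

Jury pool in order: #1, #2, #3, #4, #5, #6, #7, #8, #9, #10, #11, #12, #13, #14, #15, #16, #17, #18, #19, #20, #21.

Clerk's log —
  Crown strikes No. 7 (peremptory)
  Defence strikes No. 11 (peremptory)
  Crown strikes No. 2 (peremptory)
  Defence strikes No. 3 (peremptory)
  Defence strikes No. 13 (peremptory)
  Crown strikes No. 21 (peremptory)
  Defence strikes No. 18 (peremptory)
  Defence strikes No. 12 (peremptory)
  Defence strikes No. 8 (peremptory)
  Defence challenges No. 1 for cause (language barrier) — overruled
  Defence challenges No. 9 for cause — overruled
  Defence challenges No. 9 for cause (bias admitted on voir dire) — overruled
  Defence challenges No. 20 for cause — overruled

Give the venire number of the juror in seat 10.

Removed: #2, #3, #7, #8, #11, #12, #13, #18, #21. (#1, #9, #20 stay — for-cause denied.)
Filling seats in venire order through position 10: #1, #4, #5, #6, #9, #10, #14, #15, #16, #17.
So seat 10 is #17.

17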